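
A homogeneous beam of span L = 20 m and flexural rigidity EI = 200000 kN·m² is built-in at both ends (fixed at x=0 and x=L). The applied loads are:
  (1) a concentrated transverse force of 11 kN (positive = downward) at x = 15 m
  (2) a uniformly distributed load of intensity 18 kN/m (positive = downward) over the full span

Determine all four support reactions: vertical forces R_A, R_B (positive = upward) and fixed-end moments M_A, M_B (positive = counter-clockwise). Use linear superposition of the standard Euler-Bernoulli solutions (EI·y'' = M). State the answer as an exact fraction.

R_A = 5815/32 kN, M_A = 9765/16 kN·m, R_B = 6057/32 kN, M_B = -10095/16 kN·m

Load 1 — point force P=11 kN at a=15 m (b=L-a=5):
  R_A = Pb²(3a+b)/L³ = 11·5²·(3·15+5)/20³ = 55/32 kN
  M_A = Pab²/L² = 11·15·5²/20² = 165/16 kN·m
  R_B = Pa²(a+3b)/L³ = 11·15²·(15+3·5)/20³ = 297/32 kN
  M_B = -Pa²b/L² = -11·15²·5/20² = -495/16 kN·m
Load 2 — uniform load w=18 kN/m over full span:
  R_A = wL/2 = 18·20/2 = 180 kN
  M_A = wL²/12 = 18·20²/12 = 600 kN·m
  R_B = wL/2 = 18·20/2 = 180 kN
  M_B = -wL²/12 = -18·20²/12 = -600 kN·m
Superposition: R_A = 5815/32 kN, M_A = 9765/16 kN·m, R_B = 6057/32 kN, M_B = -10095/16 kN·m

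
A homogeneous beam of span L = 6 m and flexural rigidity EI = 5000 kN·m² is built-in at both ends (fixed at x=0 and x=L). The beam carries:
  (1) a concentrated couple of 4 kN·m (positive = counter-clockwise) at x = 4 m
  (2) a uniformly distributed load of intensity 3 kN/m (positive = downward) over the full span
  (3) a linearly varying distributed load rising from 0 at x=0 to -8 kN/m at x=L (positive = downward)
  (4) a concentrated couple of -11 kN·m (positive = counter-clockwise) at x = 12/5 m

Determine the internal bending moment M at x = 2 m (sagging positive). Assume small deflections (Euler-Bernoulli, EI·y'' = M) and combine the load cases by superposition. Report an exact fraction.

M(2) = -796/225 kN·m

Load 1 — applied couple M₀=4 kN·m at a=4 m (b=L-a=2):
  M_1 = R_Ax - M_A  [x≤a] with R_A=8/9, M_A=4/3 = (8/9)·2 - (4/3) = 4/9 kN·m
Load 2 — uniform load w=3 kN/m over full span:
  M_2 = wLx/2 - wL²/12 - wx²/2 = 3·6·2/2 - 3·6²/12 - 3·2²/2 = 3 kN·m
Load 3 — triangular load w₀=-8 kN/m (0→w₀ over full span):
  M_3 = 3w₀Lx/20 - w₀L²/30 - w₀x³/(6L) = 3·(-8)·6·2/20 - (-8)·6²/30 - (-8)·2³/(6·6) = -136/45 kN·m
Load 4 — applied couple M₀=-11 kN·m at a=12/5 m (b=L-a=18/5):
  M_4 = R_Ax - M_A  [x≤a] with R_A=-66/25, M_A=-33/25 = (-66/25)·2 - (-33/25) = -99/25 kN·m
Superposition: M = Σ M_i = -796/225 kN·m ≈ -3.537778 kN·m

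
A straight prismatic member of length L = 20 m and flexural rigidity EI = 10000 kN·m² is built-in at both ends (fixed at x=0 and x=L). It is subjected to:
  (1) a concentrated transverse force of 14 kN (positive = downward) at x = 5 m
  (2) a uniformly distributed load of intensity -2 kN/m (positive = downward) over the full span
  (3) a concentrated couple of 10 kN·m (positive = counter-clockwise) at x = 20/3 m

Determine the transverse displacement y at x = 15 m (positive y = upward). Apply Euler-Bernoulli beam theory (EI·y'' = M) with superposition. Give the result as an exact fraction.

Load 1 — point force P=14 kN at a=5 m (b=L-a=15):
  y_1 = -Pa²(L-x)²(3bL-(3b+a)(L-x))/(6L³EI)  [x>a] = -14·5²·(20-15)²·(3·15·20-(3·15+5)·(20-15))/(6·20³·10000) = -91/7680 m
Load 2 — uniform load w=-2 kN/m over full span:
  y_2 = -wx²(L-x)²/(24EI) = -(-2)·15²·(20-15)²/(24·10000) = 3/64 m
Load 3 — applied couple M₀=10 kN·m at a=20/3 m (b=L-a=40/3):
  y_3 = (R_Ax³/6 - M_Ax²/2 - M₀(x-a)²/2)/EI  [x>a] with R_A=2/3, M_A=0 = ((2/3)·15³/6 - 0·15²/2 - 10·(15-(20/3))²/2)/10000 = 1/360 m
Superposition: y = Σ y_i = 871/23040 m ≈ 0.037804 m

y(15) = 871/23040 m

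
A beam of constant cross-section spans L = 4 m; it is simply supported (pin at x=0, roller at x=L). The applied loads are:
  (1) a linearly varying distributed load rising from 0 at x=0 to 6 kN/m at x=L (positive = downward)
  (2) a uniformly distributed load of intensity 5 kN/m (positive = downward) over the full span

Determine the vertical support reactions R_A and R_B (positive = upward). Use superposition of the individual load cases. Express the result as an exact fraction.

R_A = 14 kN, R_B = 18 kN

Load 1 — triangular load w₀=6 kN/m (0→w₀ over full span):
  R_A = w₀L/6 = 6·4/6 = 4 kN
  R_B = w₀L/3 = 6·4/3 = 8 kN
Load 2 — uniform load w=5 kN/m over full span:
  R_A = wL/2 = 5·4/2 = 10 kN
  R_B = wL/2 = 5·4/2 = 10 kN
Superposition: R_A = 14 kN, R_B = 18 kN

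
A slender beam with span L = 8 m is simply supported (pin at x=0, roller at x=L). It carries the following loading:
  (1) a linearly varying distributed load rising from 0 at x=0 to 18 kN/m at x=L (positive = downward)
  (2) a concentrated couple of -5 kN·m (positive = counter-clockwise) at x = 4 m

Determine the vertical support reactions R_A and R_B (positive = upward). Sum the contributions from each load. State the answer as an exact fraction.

R_A = 187/8 kN, R_B = 389/8 kN

Load 1 — triangular load w₀=18 kN/m (0→w₀ over full span):
  R_A = w₀L/6 = 18·8/6 = 24 kN
  R_B = w₀L/3 = 18·8/3 = 48 kN
Load 2 — applied couple M₀=-5 kN·m at a=4 m (b=L-a=4):
  R_A = M₀/L = (-5)/8 = -5/8 kN
  R_B = -M₀/L = -(-5)/8 = 5/8 kN
Superposition: R_A = 187/8 kN, R_B = 389/8 kN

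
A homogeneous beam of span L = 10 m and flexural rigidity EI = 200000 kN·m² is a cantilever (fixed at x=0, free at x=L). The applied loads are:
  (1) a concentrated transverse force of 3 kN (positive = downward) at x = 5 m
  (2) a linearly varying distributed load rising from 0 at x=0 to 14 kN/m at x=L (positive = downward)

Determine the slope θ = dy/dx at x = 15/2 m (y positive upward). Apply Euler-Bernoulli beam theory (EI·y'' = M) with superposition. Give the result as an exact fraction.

θ(15/2) = -8977/1024000 rad

Load 1 — point force P=3 kN at a=5 m (b=L-a=5):
  θ_1 = -Pa²/(2EI)  [x>a] = -3·5²/(2·200000) = -3/16000 rad
Load 2 — triangular load w₀=14 kN/m (0→w₀ over full span):
  θ_2 = (w₀Lx²/4-w₀L²x/3-w₀x⁴/(24L))/EI = (14·10·(15/2)²/4-14·10²·(15/2)/3-14·(15/2)⁴/(24·10))/200000 = -1757/204800 rad
Superposition: θ = Σ θ_i = -8977/1024000 rad ≈ -0.008767 rad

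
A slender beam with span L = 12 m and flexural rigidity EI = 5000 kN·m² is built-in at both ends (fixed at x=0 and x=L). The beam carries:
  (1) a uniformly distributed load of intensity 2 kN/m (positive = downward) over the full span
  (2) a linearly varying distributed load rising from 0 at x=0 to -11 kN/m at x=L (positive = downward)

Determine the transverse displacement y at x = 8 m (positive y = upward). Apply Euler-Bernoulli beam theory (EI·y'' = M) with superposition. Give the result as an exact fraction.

y(8) = 928/28125 m

Load 1 — uniform load w=2 kN/m over full span:
  y_1 = -wx²(L-x)²/(24EI) = -2·8²·(12-8)²/(24·5000) = -32/1875 m
Load 2 — triangular load w₀=-11 kN/m (0→w₀ over full span):
  y_2 = -w₀x²(L-x)²(x+2L)/(120LEI) = -(-11)·8²·(12-8)²·(8+2·12)/(120·12·5000) = 1408/28125 m
Superposition: y = Σ y_i = 928/28125 m ≈ 0.032996 m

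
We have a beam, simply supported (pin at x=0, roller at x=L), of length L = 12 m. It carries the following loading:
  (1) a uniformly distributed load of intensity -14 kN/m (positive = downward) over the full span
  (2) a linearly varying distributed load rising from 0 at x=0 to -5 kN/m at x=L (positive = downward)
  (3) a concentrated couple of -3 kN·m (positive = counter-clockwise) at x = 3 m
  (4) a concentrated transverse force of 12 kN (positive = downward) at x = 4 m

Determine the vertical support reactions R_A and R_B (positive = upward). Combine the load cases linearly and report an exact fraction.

R_A = -345/4 kN, R_B = -399/4 kN

Load 1 — uniform load w=-14 kN/m over full span:
  R_A = wL/2 = (-14)·12/2 = -84 kN
  R_B = wL/2 = (-14)·12/2 = -84 kN
Load 2 — triangular load w₀=-5 kN/m (0→w₀ over full span):
  R_A = w₀L/6 = (-5)·12/6 = -10 kN
  R_B = w₀L/3 = (-5)·12/3 = -20 kN
Load 3 — applied couple M₀=-3 kN·m at a=3 m (b=L-a=9):
  R_A = M₀/L = (-3)/12 = -1/4 kN
  R_B = -M₀/L = -(-3)/12 = 1/4 kN
Load 4 — point force P=12 kN at a=4 m (b=L-a=8):
  R_A = Pb/L = 12·8/12 = 8 kN
  R_B = Pa/L = 12·4/12 = 4 kN
Superposition: R_A = -345/4 kN, R_B = -399/4 kN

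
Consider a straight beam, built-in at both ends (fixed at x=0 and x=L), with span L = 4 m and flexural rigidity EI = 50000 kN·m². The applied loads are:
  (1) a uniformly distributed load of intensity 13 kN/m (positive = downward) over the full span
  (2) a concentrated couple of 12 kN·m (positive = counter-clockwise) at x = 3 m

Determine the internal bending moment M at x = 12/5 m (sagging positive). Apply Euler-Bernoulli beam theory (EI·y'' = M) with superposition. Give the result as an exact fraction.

Load 1 — uniform load w=13 kN/m over full span:
  M_1 = wLx/2 - wL²/12 - wx²/2 = 13·4·(12/5)/2 - 13·4²/12 - 13·(12/5)²/2 = 572/75 kN·m
Load 2 — applied couple M₀=12 kN·m at a=3 m (b=L-a=1):
  M_2 = R_Ax - M_A  [x≤a] with R_A=27/8, M_A=15/4 = (27/8)·(12/5) - (15/4) = 87/20 kN·m
Superposition: M = Σ M_i = 3593/300 kN·m ≈ 11.976667 kN·m

M(12/5) = 3593/300 kN·m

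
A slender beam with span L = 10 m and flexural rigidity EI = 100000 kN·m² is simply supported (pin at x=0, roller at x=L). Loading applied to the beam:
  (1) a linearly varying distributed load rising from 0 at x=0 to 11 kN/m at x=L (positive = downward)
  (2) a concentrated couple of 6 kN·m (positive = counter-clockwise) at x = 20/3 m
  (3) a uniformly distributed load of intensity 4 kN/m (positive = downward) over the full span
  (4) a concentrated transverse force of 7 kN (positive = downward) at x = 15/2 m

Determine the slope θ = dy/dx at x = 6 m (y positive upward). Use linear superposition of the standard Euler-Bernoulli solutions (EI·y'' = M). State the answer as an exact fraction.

Load 1 — triangular load w₀=11 kN/m (0→w₀ over full span):
  θ_1 = -w₀(7L⁴-30L²x²+15x⁴)/(360LEI) = -11·(7·10⁴-30·10²·6²+15·6⁴)/(360·10·100000) = 319/562500 rad
Load 2 — applied couple M₀=6 kN·m at a=20/3 m (b=L-a=10/3):
  θ_2 = (M₀x²/(2L)+C₁)/EI  [x≤a] with C₁=M₀(3b²-L²)/(6L)=-20/3 = (6·6²/(2·10)+(-20/3))/100000 = 31/750000 rad
Load 3 — uniform load w=4 kN/m over full span:
  θ_3 = -w(L³-6Lx²+4x³)/(24EI) = -4·(10³-6·10·6²+4·6³)/(24·100000) = 37/75000 rad
Load 4 — point force P=7 kN at a=15/2 m (b=L-a=5/2):
  θ_4 = -Pb(L²-b²-3x²)/(6LEI)  [x≤a] = -7·(5/2)·(10²-(5/2)²-3·6²)/(6·10·100000) = 133/3200000 rad
Superposition: θ = Σ θ_i = 164641/144000000 rad ≈ 0.001143 rad

θ(6) = 164641/144000000 rad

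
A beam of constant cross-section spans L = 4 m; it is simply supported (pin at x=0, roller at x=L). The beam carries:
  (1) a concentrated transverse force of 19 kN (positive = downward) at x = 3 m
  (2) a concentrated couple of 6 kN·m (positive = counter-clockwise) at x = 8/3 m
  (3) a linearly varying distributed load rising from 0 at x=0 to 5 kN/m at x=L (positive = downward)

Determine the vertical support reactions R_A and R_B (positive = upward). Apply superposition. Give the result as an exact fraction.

Load 1 — point force P=19 kN at a=3 m (b=L-a=1):
  R_A = Pb/L = 19·1/4 = 19/4 kN
  R_B = Pa/L = 19·3/4 = 57/4 kN
Load 2 — applied couple M₀=6 kN·m at a=8/3 m (b=L-a=4/3):
  R_A = M₀/L = 6/4 = 3/2 kN
  R_B = -M₀/L = -6/4 = -3/2 kN
Load 3 — triangular load w₀=5 kN/m (0→w₀ over full span):
  R_A = w₀L/6 = 5·4/6 = 10/3 kN
  R_B = w₀L/3 = 5·4/3 = 20/3 kN
Superposition: R_A = 115/12 kN, R_B = 233/12 kN

R_A = 115/12 kN, R_B = 233/12 kN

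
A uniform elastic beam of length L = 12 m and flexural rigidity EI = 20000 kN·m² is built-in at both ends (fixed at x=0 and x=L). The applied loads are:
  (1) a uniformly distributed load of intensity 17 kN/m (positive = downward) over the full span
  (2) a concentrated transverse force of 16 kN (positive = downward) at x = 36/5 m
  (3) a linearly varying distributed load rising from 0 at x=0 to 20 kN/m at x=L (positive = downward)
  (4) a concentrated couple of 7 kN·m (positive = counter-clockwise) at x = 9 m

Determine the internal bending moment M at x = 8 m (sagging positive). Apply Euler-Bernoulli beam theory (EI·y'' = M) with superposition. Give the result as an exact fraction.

M(8) = 2423957/18000 kN·m

Load 1 — uniform load w=17 kN/m over full span:
  M_1 = wLx/2 - wL²/12 - wx²/2 = 17·12·8/2 - 17·12²/12 - 17·8²/2 = 68 kN·m
Load 2 — point force P=16 kN at a=36/5 m (b=L-a=24/5):
  M_2 = Pa²(a+3b)(L-x)/L³ - Pa²b/L²  [x>a] = 16·(36/5)²·((36/5)+3·(24/5))·(12-8)/12³ - 16·(36/5)²·(24/5)/12² = 1728/125 kN·m
Load 3 — triangular load w₀=20 kN/m (0→w₀ over full span):
  M_3 = 3w₀Lx/20 - w₀L²/30 - w₀x³/(6L) = 3·20·12·8/20 - 20·12²/30 - 20·8³/(6·12) = 448/9 kN·m
Load 4 — applied couple M₀=7 kN·m at a=9 m (b=L-a=3):
  M_4 = R_Ax - M_A  [x≤a] with R_A=21/32, M_A=35/16 = (21/32)·8 - (35/16) = 49/16 kN·m
Superposition: M = Σ M_i = 2423957/18000 kN·m ≈ 134.664278 kN·m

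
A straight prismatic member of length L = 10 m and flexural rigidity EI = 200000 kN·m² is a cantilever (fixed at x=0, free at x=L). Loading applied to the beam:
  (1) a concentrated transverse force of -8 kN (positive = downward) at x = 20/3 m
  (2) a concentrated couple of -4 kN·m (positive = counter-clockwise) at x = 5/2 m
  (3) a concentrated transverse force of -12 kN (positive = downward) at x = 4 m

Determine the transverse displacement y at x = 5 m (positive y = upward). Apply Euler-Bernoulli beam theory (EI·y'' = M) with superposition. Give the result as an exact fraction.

y(5) = 1629/400000 m

Load 1 — point force P=-8 kN at a=20/3 m (b=L-a=10/3):
  y_1 = -Px²(3a-x)/(6EI)  [x≤a] = -(-8)·5²·(3·(20/3)-5)/(6·200000) = 1/400 m
Load 2 — applied couple M₀=-4 kN·m at a=5/2 m (b=L-a=15/2):
  y_2 = M₀a(2x-a)/(2EI)  [x>a] = (-4)·(5/2)·(2·5-(5/2))/(2·200000) = -3/16000 m
Load 3 — point force P=-12 kN at a=4 m (b=L-a=6):
  y_3 = -Pa²(3x-a)/(6EI)  [x>a] = -(-12)·4²·(3·5-4)/(6·200000) = 11/6250 m
Superposition: y = Σ y_i = 1629/400000 m ≈ 0.004072 m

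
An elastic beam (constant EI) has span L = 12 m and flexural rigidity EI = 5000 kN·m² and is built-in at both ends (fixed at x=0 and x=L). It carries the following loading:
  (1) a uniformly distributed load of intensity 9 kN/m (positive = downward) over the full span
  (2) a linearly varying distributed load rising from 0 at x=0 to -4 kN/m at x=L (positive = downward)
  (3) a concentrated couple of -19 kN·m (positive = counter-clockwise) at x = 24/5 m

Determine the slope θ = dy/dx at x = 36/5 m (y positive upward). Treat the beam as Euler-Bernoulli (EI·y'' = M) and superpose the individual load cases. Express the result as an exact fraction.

Load 1 — uniform load w=9 kN/m over full span:
  θ_1 = -wx(L-x)(L-2x)/(12EI) = -9·(36/5)·(12-(36/5))·(12-2·(36/5))/(12·5000) = 972/78125 rad
Load 2 — triangular load w₀=-4 kN/m (0→w₀ over full span):
  θ_2 = -w₀(2x(L-x)(L-2x)(x+2L)+x²(L-x)²)/(120LEI) = -(-4)·(2·(36/5)·(12-(36/5))·(12-2·(36/5))·((36/5)+2·12)+(36/5)²·(12-(36/5))²)/(120·12·5000) = -864/390625 rad
Load 3 — applied couple M₀=-19 kN·m at a=24/5 m (b=L-a=36/5):
  θ_3 = (R_Ax²/2 - M_Ax - M₀(x-a))/EI  [x>a] with R_A=-57/25, M_A=-57/25 = ((-57/25)·(36/5)²/2 - (-57/25)·(36/5) - (-19)·((36/5)-(24/5)))/5000 = 228/390625 rad
Superposition: θ = Σ θ_i = 4224/390625 rad ≈ 0.010813 rad

θ(36/5) = 4224/390625 rad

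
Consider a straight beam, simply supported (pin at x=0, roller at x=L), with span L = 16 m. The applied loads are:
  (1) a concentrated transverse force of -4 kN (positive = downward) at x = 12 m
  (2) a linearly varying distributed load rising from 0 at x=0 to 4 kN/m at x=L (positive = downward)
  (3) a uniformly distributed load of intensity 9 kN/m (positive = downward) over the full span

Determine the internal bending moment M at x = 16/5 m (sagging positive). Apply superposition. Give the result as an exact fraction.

Load 1 — point force P=-4 kN at a=12 m (b=L-a=4):
  M_1 = Pbx/L  [x≤a] = (-4)·4·(16/5)/16 = -16/5 kN·m
Load 2 — triangular load w₀=4 kN/m (0→w₀ over full span):
  M_2 = w₀Lx/6 - w₀x³/(6L) = 4·16·(16/5)/6 - 4·(16/5)³/(6·16) = 4096/125 kN·m
Load 3 — uniform load w=9 kN/m over full span:
  M_3 = wx(L-x)/2 = 9·(16/5)·(16-(16/5))/2 = 4608/25 kN·m
Superposition: M = Σ M_i = 26736/125 kN·m ≈ 213.888000 kN·m

M(16/5) = 26736/125 kN·m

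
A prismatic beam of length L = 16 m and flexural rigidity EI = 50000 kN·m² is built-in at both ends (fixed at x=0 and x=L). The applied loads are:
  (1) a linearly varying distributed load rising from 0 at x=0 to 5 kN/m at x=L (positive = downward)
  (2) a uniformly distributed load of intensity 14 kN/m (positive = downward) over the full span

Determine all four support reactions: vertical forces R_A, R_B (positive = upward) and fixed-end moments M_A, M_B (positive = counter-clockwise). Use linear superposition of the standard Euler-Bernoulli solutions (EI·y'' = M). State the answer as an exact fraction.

R_A = 124 kN, M_A = 1024/3 kN·m, R_B = 140 kN, M_B = -1088/3 kN·m

Load 1 — triangular load w₀=5 kN/m (0→w₀ over full span):
  R_A = 3w₀L/20 = 3·5·16/20 = 12 kN
  M_A = w₀L²/30 = 5·16²/30 = 128/3 kN·m
  R_B = 7w₀L/20 = 7·5·16/20 = 28 kN
  M_B = -w₀L²/20 = -5·16²/20 = -64 kN·m
Load 2 — uniform load w=14 kN/m over full span:
  R_A = wL/2 = 14·16/2 = 112 kN
  M_A = wL²/12 = 14·16²/12 = 896/3 kN·m
  R_B = wL/2 = 14·16/2 = 112 kN
  M_B = -wL²/12 = -14·16²/12 = -896/3 kN·m
Superposition: R_A = 124 kN, M_A = 1024/3 kN·m, R_B = 140 kN, M_B = -1088/3 kN·m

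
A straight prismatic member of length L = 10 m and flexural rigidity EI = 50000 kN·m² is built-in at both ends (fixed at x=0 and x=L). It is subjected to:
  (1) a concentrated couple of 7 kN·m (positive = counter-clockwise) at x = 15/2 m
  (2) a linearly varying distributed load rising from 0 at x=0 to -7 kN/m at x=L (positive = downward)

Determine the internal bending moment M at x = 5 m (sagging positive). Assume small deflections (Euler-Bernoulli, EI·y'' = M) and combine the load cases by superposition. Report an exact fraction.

Load 1 — applied couple M₀=7 kN·m at a=15/2 m (b=L-a=5/2):
  M_1 = R_Ax - M_A  [x≤a] with R_A=63/80, M_A=35/16 = (63/80)·5 - (35/16) = 7/4 kN·m
Load 2 — triangular load w₀=-7 kN/m (0→w₀ over full span):
  M_2 = 3w₀Lx/20 - w₀L²/30 - w₀x³/(6L) = 3·(-7)·10·5/20 - (-7)·10²/30 - (-7)·5³/(6·10) = -175/12 kN·m
Superposition: M = Σ M_i = -77/6 kN·m ≈ -12.833333 kN·m

M(5) = -77/6 kN·m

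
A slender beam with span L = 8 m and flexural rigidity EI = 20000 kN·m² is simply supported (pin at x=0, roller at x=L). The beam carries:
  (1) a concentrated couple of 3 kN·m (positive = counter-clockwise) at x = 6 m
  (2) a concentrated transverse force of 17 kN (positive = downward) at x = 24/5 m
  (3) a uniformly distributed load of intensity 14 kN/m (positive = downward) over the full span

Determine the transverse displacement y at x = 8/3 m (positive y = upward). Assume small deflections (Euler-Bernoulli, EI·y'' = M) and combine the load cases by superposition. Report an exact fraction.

Load 1 — applied couple M₀=3 kN·m at a=6 m (b=L-a=2):
  y_1 = (M₀x³/(6L)+C₁x)/EI  [x≤a] with C₁=M₀(3b²-L²)/(6L)=-13/4 = (3·(8/3)³/(6·8)+(-13/4)·(8/3))/20000 = -101/270000 m
Load 2 — point force P=17 kN at a=24/5 m (b=L-a=16/5):
  y_2 = -Pbx(L²-b²-x²)/(6LEI)  [x≤a] = -17·(16/5)·(8/3)·(8²-(16/5)²-(8/3)²)/(6·8·20000) = -44608/6328125 m
Load 3 — uniform load w=14 kN/m over full span:
  y_3 = -wx(L³-2Lx²+x³)/(24EI) = -14·(8/3)·(8³-2·8·(8/3)²+(8/3)³)/(24·20000) = -4928/151875 m
Superposition: y = Σ y_i = -12110809/303750000 m ≈ -0.039871 m

y(8/3) = -12110809/303750000 m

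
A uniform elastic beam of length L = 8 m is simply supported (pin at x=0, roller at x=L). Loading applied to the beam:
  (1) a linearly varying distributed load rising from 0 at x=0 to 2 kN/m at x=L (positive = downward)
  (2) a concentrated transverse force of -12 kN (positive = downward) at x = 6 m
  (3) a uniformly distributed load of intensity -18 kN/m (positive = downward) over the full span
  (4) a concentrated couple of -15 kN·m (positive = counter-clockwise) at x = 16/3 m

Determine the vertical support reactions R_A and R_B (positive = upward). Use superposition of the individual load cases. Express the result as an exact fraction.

Load 1 — triangular load w₀=2 kN/m (0→w₀ over full span):
  R_A = w₀L/6 = 2·8/6 = 8/3 kN
  R_B = w₀L/3 = 2·8/3 = 16/3 kN
Load 2 — point force P=-12 kN at a=6 m (b=L-a=2):
  R_A = Pb/L = (-12)·2/8 = -3 kN
  R_B = Pa/L = (-12)·6/8 = -9 kN
Load 3 — uniform load w=-18 kN/m over full span:
  R_A = wL/2 = (-18)·8/2 = -72 kN
  R_B = wL/2 = (-18)·8/2 = -72 kN
Load 4 — applied couple M₀=-15 kN·m at a=16/3 m (b=L-a=8/3):
  R_A = M₀/L = (-15)/8 = -15/8 kN
  R_B = -M₀/L = -(-15)/8 = 15/8 kN
Superposition: R_A = -1781/24 kN, R_B = -1771/24 kN

R_A = -1781/24 kN, R_B = -1771/24 kN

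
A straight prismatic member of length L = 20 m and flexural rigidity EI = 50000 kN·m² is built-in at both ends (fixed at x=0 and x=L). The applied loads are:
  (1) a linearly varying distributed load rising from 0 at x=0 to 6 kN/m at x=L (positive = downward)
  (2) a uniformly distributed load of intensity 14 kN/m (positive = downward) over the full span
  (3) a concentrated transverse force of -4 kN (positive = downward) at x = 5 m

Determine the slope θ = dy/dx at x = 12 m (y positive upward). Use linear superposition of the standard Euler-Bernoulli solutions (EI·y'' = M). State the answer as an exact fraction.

Load 1 — triangular load w₀=6 kN/m (0→w₀ over full span):
  θ_1 = -w₀(2x(L-x)(L-2x)(x+2L)+x²(L-x)²)/(120LEI) = -6·(2·12·(20-12)·(20-2·12)·(12+2·20)+12²·(20-12)²)/(120·20·50000) = 24/15625 rad
Load 2 — uniform load w=14 kN/m over full span:
  θ_2 = -wx(L-x)(L-2x)/(12EI) = -14·12·(20-12)·(20-2·12)/(12·50000) = 28/3125 rad
Load 3 — point force P=-4 kN at a=5 m (b=L-a=15):
  θ_3 = Pa²(L-x)(2bL-(3b+a)(L-x))/(2L³EI)  [x>a] = (-4)·5²·(20-12)·(2·15·20-(3·15+5)·(20-12))/(2·20³·50000) = -1/5000 rad
Superposition: θ = Σ θ_i = 1287/125000 rad ≈ 0.010296 rad

θ(12) = 1287/125000 rad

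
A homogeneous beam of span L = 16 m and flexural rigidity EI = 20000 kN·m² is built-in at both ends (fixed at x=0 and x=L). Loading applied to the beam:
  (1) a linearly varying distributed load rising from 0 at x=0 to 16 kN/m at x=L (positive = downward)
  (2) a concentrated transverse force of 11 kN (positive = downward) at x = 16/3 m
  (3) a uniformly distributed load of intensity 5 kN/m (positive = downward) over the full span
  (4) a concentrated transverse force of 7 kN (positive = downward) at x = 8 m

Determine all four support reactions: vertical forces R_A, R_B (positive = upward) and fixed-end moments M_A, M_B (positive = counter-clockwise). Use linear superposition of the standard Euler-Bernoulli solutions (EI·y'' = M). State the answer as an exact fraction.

R_A = 24313/270 kN, M_A = 38242/135 kN·m, R_B = 36707/270 kN, M_B = -45698/135 kN·m

Load 1 — triangular load w₀=16 kN/m (0→w₀ over full span):
  R_A = 3w₀L/20 = 3·16·16/20 = 192/5 kN
  M_A = w₀L²/30 = 16·16²/30 = 2048/15 kN·m
  R_B = 7w₀L/20 = 7·16·16/20 = 448/5 kN
  M_B = -w₀L²/20 = -16·16²/20 = -1024/5 kN·m
Load 2 — point force P=11 kN at a=16/3 m (b=L-a=32/3):
  R_A = Pb²(3a+b)/L³ = 11·(32/3)²·(3·(16/3)+(32/3))/16³ = 220/27 kN
  M_A = Pab²/L² = 11·(16/3)·(32/3)²/16² = 704/27 kN·m
  R_B = Pa²(a+3b)/L³ = 11·(16/3)²·((16/3)+3·(32/3))/16³ = 77/27 kN
  M_B = -Pa²b/L² = -11·(16/3)²·(32/3)/16² = -352/27 kN·m
Load 3 — uniform load w=5 kN/m over full span:
  R_A = wL/2 = 5·16/2 = 40 kN
  M_A = wL²/12 = 5·16²/12 = 320/3 kN·m
  R_B = wL/2 = 5·16/2 = 40 kN
  M_B = -wL²/12 = -5·16²/12 = -320/3 kN·m
Load 4 — point force P=7 kN at a=8 m (b=L-a=8):
  R_A = Pb²(3a+b)/L³ = 7·8²·(3·8+8)/16³ = 7/2 kN
  M_A = Pab²/L² = 7·8·8²/16² = 14 kN·m
  R_B = Pa²(a+3b)/L³ = 7·8²·(8+3·8)/16³ = 7/2 kN
  M_B = -Pa²b/L² = -7·8²·8/16² = -14 kN·m
Superposition: R_A = 24313/270 kN, M_A = 38242/135 kN·m, R_B = 36707/270 kN, M_B = -45698/135 kN·m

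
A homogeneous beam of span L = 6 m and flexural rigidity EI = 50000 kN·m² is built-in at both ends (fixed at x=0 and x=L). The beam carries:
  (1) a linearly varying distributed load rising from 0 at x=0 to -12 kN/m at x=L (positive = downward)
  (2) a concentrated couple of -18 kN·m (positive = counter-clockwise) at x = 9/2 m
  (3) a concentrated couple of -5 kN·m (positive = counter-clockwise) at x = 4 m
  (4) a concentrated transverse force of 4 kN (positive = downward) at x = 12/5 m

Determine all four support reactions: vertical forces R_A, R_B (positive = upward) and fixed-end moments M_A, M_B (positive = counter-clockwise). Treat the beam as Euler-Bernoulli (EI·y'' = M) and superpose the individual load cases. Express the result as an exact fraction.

R_A = -114247/9000 kN, M_A = -54707/3000 kN·m, R_B = -173753/9000 kN, M_B = 22671/1000 kN·m

Load 1 — triangular load w₀=-12 kN/m (0→w₀ over full span):
  R_A = 3w₀L/20 = 3·(-12)·6/20 = -54/5 kN
  M_A = w₀L²/30 = (-12)·6²/30 = -72/5 kN·m
  R_B = 7w₀L/20 = 7·(-12)·6/20 = -126/5 kN
  M_B = -w₀L²/20 = -(-12)·6²/20 = 108/5 kN·m
Load 2 — applied couple M₀=-18 kN·m at a=9/2 m (b=L-a=3/2):
  R_A = 6M₀ab/L³ = 6·(-18)·(9/2)·(3/2)/6³ = -27/8 kN
  M_A = M₀b(2a-b)/L² = (-18)·(3/2)·(2·(9/2)-(3/2))/6² = -45/8 kN·m
  R_B = -6M₀ab/L³ = -6·(-18)·(9/2)·(3/2)/6³ = 27/8 kN
  M_B = M₀a(2b-a)/L² = (-18)·(9/2)·(2·(3/2)-(9/2))/6² = 27/8 kN·m
Load 3 — applied couple M₀=-5 kN·m at a=4 m (b=L-a=2):
  R_A = 6M₀ab/L³ = 6·(-5)·4·2/6³ = -10/9 kN
  M_A = M₀b(2a-b)/L² = (-5)·2·(2·4-2)/6² = -5/3 kN·m
  R_B = -6M₀ab/L³ = -6·(-5)·4·2/6³ = 10/9 kN
  M_B = M₀a(2b-a)/L² = (-5)·4·(2·2-4)/6² = 0 kN·m
Load 4 — point force P=4 kN at a=12/5 m (b=L-a=18/5):
  R_A = Pb²(3a+b)/L³ = 4·(18/5)²·(3·(12/5)+(18/5))/6³ = 324/125 kN
  M_A = Pab²/L² = 4·(12/5)·(18/5)²/6² = 432/125 kN·m
  R_B = Pa²(a+3b)/L³ = 4·(12/5)²·((12/5)+3·(18/5))/6³ = 176/125 kN
  M_B = -Pa²b/L² = -4·(12/5)²·(18/5)/6² = -288/125 kN·m
Superposition: R_A = -114247/9000 kN, M_A = -54707/3000 kN·m, R_B = -173753/9000 kN, M_B = 22671/1000 kN·m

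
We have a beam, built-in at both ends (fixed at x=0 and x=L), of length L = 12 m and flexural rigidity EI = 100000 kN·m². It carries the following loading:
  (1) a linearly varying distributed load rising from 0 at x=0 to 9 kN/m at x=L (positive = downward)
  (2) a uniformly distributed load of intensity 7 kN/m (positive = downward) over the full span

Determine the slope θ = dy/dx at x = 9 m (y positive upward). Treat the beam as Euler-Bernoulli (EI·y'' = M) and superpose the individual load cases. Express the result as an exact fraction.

θ(9) = 25083/16000000 rad

Load 1 — triangular load w₀=9 kN/m (0→w₀ over full span):
  θ_1 = -w₀(2x(L-x)(L-2x)(x+2L)+x²(L-x)²)/(120LEI) = -9·(2·9·(12-9)·(12-2·9)·(9+2·12)+9²·(12-9)²)/(120·12·100000) = 9963/16000000 rad
Load 2 — uniform load w=7 kN/m over full span:
  θ_2 = -wx(L-x)(L-2x)/(12EI) = -7·9·(12-9)·(12-2·9)/(12·100000) = 189/200000 rad
Superposition: θ = Σ θ_i = 25083/16000000 rad ≈ 0.001568 rad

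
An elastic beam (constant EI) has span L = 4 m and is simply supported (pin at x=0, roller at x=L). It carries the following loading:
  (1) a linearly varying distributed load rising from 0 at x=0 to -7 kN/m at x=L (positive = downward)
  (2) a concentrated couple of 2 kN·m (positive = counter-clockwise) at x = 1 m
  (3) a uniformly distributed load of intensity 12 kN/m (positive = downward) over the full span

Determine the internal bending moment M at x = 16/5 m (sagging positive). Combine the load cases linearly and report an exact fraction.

Load 1 — triangular load w₀=-7 kN/m (0→w₀ over full span):
  M_1 = w₀Lx/6 - w₀x³/(6L) = (-7)·4·(16/5)/6 - (-7)·(16/5)³/(6·4) = -672/125 kN·m
Load 2 — applied couple M₀=2 kN·m at a=1 m (b=L-a=3):
  M_2 = M₀x/L - M₀  [x>a] = 2·(16/5)/4 - 2 = -2/5 kN·m
Load 3 — uniform load w=12 kN/m over full span:
  M_3 = wx(L-x)/2 = 12·(16/5)·(4-(16/5))/2 = 384/25 kN·m
Superposition: M = Σ M_i = 1198/125 kN·m ≈ 9.584000 kN·m

M(16/5) = 1198/125 kN·m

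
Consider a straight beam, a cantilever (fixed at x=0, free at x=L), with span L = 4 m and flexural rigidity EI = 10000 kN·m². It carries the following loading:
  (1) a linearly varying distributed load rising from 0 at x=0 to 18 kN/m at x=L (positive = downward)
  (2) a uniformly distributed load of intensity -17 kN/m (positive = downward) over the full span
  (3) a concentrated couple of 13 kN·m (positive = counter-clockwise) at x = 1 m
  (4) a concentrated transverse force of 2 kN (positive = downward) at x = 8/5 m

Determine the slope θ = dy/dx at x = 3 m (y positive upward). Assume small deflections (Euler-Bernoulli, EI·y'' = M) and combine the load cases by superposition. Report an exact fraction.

Load 1 — triangular load w₀=18 kN/m (0→w₀ over full span):
  θ_1 = (w₀Lx²/4-w₀L²x/3-w₀x⁴/(24L))/EI = (18·4·3²/4-18·4²·3/3-18·3⁴/(24·4))/10000 = -2259/160000 rad
Load 2 — uniform load w=-17 kN/m over full span:
  θ_2 = -wx(x²-3Lx+3L²)/(6EI) = -(-17)·3·(3²-3·4·3+3·4²)/(6·10000) = 357/20000 rad
Load 3 — applied couple M₀=13 kN·m at a=1 m (b=L-a=3):
  θ_3 = M₀a/EI  [x>a] = 13·1/10000 = 13/10000 rad
Load 4 — point force P=2 kN at a=8/5 m (b=L-a=12/5):
  θ_4 = -Pa²/(2EI)  [x>a] = -2·(8/5)²/(2·10000) = -4/15625 rad
Superposition: θ = Σ θ_i = 19101/4000000 rad ≈ 0.004775 rad

θ(3) = 19101/4000000 rad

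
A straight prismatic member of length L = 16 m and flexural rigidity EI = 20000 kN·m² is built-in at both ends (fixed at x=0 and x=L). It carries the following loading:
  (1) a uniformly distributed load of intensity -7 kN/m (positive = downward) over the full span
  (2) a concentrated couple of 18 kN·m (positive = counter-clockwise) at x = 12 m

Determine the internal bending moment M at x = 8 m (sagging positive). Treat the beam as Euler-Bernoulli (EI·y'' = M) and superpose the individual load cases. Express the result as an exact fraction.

M(8) = -421/6 kN·m

Load 1 — uniform load w=-7 kN/m over full span:
  M_1 = wLx/2 - wL²/12 - wx²/2 = (-7)·16·8/2 - (-7)·16²/12 - (-7)·8²/2 = -224/3 kN·m
Load 2 — applied couple M₀=18 kN·m at a=12 m (b=L-a=4):
  M_2 = R_Ax - M_A  [x≤a] with R_A=81/64, M_A=45/8 = (81/64)·8 - (45/8) = 9/2 kN·m
Superposition: M = Σ M_i = -421/6 kN·m ≈ -70.166667 kN·m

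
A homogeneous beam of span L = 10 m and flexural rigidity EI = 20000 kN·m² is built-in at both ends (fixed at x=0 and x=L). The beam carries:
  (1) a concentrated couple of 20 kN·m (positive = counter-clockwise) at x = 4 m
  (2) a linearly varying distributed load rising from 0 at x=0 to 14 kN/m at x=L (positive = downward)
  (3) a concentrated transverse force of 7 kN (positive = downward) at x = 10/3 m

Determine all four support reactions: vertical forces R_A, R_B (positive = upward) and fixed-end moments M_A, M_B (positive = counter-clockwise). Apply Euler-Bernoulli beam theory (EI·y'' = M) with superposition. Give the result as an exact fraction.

Load 1 — applied couple M₀=20 kN·m at a=4 m (b=L-a=6):
  R_A = 6M₀ab/L³ = 6·20·4·6/10³ = 72/25 kN
  M_A = M₀b(2a-b)/L² = 20·6·(2·4-6)/10² = 12/5 kN·m
  R_B = -6M₀ab/L³ = -6·20·4·6/10³ = -72/25 kN
  M_B = M₀a(2b-a)/L² = 20·4·(2·6-4)/10² = 32/5 kN·m
Load 2 — triangular load w₀=14 kN/m (0→w₀ over full span):
  R_A = 3w₀L/20 = 3·14·10/20 = 21 kN
  M_A = w₀L²/30 = 14·10²/30 = 140/3 kN·m
  R_B = 7w₀L/20 = 7·14·10/20 = 49 kN
  M_B = -w₀L²/20 = -14·10²/20 = -70 kN·m
Load 3 — point force P=7 kN at a=10/3 m (b=L-a=20/3):
  R_A = Pb²(3a+b)/L³ = 7·(20/3)²·(3·(10/3)+(20/3))/10³ = 140/27 kN
  M_A = Pab²/L² = 7·(10/3)·(20/3)²/10² = 280/27 kN·m
  R_B = Pa²(a+3b)/L³ = 7·(10/3)²·((10/3)+3·(20/3))/10³ = 49/27 kN
  M_B = -Pa²b/L² = -7·(10/3)²·(20/3)/10² = -140/27 kN·m
Superposition: R_A = 19619/675 kN, M_A = 8024/135 kN·m, R_B = 32356/675 kN, M_B = -9286/135 kN·m

R_A = 19619/675 kN, M_A = 8024/135 kN·m, R_B = 32356/675 kN, M_B = -9286/135 kN·m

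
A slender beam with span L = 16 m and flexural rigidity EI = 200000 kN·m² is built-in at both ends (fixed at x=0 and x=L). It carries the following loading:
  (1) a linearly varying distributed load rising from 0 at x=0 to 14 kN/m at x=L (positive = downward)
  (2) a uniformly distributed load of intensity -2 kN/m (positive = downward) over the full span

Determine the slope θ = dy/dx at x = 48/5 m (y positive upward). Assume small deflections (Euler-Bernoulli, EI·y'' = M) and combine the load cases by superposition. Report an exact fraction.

Load 1 — triangular load w₀=14 kN/m (0→w₀ over full span):
  θ_1 = -w₀(2x(L-x)(L-2x)(x+2L)+x²(L-x)²)/(120LEI) = -14·(2·(48/5)·(16-(48/5))·(16-2·(48/5))·((48/5)+2·16)+(48/5)²·(16-(48/5))²)/(120·16·200000) = 896/1953125 rad
Load 2 — uniform load w=-2 kN/m over full span:
  θ_2 = -wx(L-x)(L-2x)/(12EI) = -(-2)·(48/5)·(16-(48/5))·(16-2·(48/5))/(12·200000) = -64/390625 rad
Superposition: θ = Σ θ_i = 576/1953125 rad ≈ 0.000295 rad

θ(48/5) = 576/1953125 rad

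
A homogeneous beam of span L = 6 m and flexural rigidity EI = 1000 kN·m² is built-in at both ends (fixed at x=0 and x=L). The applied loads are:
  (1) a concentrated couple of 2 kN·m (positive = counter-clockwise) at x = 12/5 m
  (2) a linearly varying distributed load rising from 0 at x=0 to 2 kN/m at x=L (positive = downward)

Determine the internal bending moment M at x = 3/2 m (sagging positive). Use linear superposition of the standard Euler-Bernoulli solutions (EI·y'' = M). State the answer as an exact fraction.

Load 1 — applied couple M₀=2 kN·m at a=12/5 m (b=L-a=18/5):
  M_1 = R_Ax - M_A  [x≤a] with R_A=12/25, M_A=6/25 = (12/25)·(3/2) - (6/25) = 12/25 kN·m
Load 2 — triangular load w₀=2 kN/m (0→w₀ over full span):
  M_2 = 3w₀Lx/20 - w₀L²/30 - w₀x³/(6L) = 3·2·6·(3/2)/20 - 2·6²/30 - 2·(3/2)³/(6·6) = 9/80 kN·m
Superposition: M = Σ M_i = 237/400 kN·m ≈ 0.592500 kN·m

M(3/2) = 237/400 kN·m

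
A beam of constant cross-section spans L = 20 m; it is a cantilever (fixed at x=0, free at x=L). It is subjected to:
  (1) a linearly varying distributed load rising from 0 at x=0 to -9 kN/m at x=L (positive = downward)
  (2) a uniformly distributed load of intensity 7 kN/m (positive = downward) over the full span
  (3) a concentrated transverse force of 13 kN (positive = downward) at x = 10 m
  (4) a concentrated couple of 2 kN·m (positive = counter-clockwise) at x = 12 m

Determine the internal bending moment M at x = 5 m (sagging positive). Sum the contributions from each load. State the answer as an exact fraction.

M(5) = -729/8 kN·m

Load 1 — triangular load w₀=-9 kN/m (0→w₀ over full span):
  M_1 = w₀Lx/2 - w₀L²/3 - w₀x³/(6L) = (-9)·20·5/2 - (-9)·20²/3 - (-9)·5³/(6·20) = 6075/8 kN·m
Load 2 — uniform load w=7 kN/m over full span:
  M_2 = -w(L-x)²/2 = -7·(20-5)²/2 = -1575/2 kN·m
Load 3 — point force P=13 kN at a=10 m (b=L-a=10):
  M_3 = -P(a-x)  [x≤a] = -13·(10-5) = -65 kN·m
Load 4 — applied couple M₀=2 kN·m at a=12 m (b=L-a=8):
  M_4 = M₀  [x≤a] = 2 = 2 kN·m
Superposition: M = Σ M_i = -729/8 kN·m ≈ -91.125000 kN·m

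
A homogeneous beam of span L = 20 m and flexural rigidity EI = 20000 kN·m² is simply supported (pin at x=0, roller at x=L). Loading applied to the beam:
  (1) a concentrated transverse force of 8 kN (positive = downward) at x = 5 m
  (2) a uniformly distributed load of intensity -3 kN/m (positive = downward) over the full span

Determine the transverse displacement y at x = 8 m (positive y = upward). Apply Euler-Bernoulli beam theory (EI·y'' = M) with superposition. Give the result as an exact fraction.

Load 1 — point force P=8 kN at a=5 m (b=L-a=15):
  y_1 = -Pa(L-x)(2Lx-a²-x²)/(6LEI)  [x>a] = -8·5·(20-8)·(2·20·8-5²-8²)/(6·20·20000) = -231/5000 m
Load 2 — uniform load w=-3 kN/m over full span:
  y_2 = -wx(L³-2Lx²+x³)/(24EI) = -(-3)·8·(20³-2·20·8²+8³)/(24·20000) = 186/625 m
Superposition: y = Σ y_i = 1257/5000 m ≈ 0.251400 m

y(8) = 1257/5000 m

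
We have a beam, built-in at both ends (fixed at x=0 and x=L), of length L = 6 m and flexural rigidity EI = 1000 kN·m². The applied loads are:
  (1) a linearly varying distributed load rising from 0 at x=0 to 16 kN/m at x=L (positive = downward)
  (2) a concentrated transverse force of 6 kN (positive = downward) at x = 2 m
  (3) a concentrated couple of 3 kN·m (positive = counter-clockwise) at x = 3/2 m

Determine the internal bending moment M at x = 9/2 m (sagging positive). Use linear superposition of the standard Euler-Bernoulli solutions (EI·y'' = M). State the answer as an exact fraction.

Load 1 — triangular load w₀=16 kN/m (0→w₀ over full span):
  M_1 = 3w₀Lx/20 - w₀L²/30 - w₀x³/(6L) = 3·16·6·(9/2)/20 - 16·6²/30 - 16·(9/2)³/(6·6) = 51/10 kN·m
Load 2 — point force P=6 kN at a=2 m (b=L-a=4):
  M_2 = Pa²(a+3b)(L-x)/L³ - Pa²b/L²  [x>a] = 6·2²·(2+3·4)·(6-(9/2))/6³ - 6·2²·4/6² = -1/3 kN·m
Load 3 — applied couple M₀=3 kN·m at a=3/2 m (b=L-a=9/2):
  M_3 = R_Ax - M_A - M₀  [x>a] with R_A=9/16, M_A=-9/16 = (9/16)·(9/2) - (-9/16) - 3 = 3/32 kN·m
Superposition: M = Σ M_i = 2333/480 kN·m ≈ 4.860417 kN·m

M(9/2) = 2333/480 kN·m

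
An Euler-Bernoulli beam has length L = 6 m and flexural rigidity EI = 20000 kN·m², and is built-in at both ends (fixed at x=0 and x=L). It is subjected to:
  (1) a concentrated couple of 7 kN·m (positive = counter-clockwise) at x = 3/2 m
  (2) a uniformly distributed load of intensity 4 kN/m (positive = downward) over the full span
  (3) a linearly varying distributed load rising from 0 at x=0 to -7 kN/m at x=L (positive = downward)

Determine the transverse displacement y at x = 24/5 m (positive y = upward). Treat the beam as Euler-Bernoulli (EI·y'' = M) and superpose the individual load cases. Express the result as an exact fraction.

y(24/5) = 135801/2500000000 m

Load 1 — applied couple M₀=7 kN·m at a=3/2 m (b=L-a=9/2):
  y_1 = (R_Ax³/6 - M_Ax²/2 - M₀(x-a)²/2)/EI  [x>a] with R_A=21/16, M_A=-21/16 = ((21/16)·(24/5)³/6 - (-21/16)·(24/5)²/2 - 7·((24/5)-(3/2))²/2)/20000 = 1197/20000000 m
Load 2 — uniform load w=4 kN/m over full span:
  y_2 = -wx²(L-x)²/(24EI) = -4·(24/5)²·(6-(24/5))²/(24·20000) = -108/390625 m
Load 3 — triangular load w₀=-7 kN/m (0→w₀ over full span):
  y_3 = -w₀x²(L-x)²(x+2L)/(120LEI) = -(-7)·(24/5)²·(6-(24/5))²·((24/5)+2·6)/(120·6·20000) = 2646/9765625 m
Superposition: y = Σ y_i = 135801/2500000000 m ≈ 0.000054 m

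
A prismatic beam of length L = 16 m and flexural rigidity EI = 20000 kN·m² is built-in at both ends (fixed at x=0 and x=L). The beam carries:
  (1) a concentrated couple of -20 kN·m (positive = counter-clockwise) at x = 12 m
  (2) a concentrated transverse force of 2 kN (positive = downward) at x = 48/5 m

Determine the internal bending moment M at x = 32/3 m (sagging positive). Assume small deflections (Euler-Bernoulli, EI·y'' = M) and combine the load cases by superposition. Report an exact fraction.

M(32/3) = -3223/500 kN·m

Load 1 — applied couple M₀=-20 kN·m at a=12 m (b=L-a=4):
  M_1 = R_Ax - M_A  [x≤a] with R_A=-45/32, M_A=-25/4 = (-45/32)·(32/3) - (-25/4) = -35/4 kN·m
Load 2 — point force P=2 kN at a=48/5 m (b=L-a=32/5):
  M_2 = Pa²(a+3b)(L-x)/L³ - Pa²b/L²  [x>a] = 2·(48/5)²·((48/5)+3·(32/5))·(16-(32/3))/16³ - 2·(48/5)²·(32/5)/16² = 288/125 kN·m
Superposition: M = Σ M_i = -3223/500 kN·m ≈ -6.446000 kN·m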